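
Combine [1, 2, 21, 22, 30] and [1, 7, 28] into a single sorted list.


List A: [1, 2, 21, 22, 30]
List B: [1, 7, 28]
Repeatedly compare the front elements and take the smaller:
  1 vs 1 -> take 1
  2 vs 1 -> take 1
  2 vs 7 -> take 2
  21 vs 7 -> take 7
  21 vs 28 -> take 21
  22 vs 28 -> take 22
  30 vs 28 -> take 28
  B is exhausted; append the rest of A: [30]
Final answer: [1, 1, 2, 7, 21, 22, 28, 30]


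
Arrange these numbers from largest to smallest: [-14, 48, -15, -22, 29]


Original list: [-14, 48, -15, -22, 29]
Repeatedly take the largest remaining element:
  Remaining [-14, 48, -15, -22, 29] -> largest is 48
  Remaining [-14, -15, -22, 29] -> largest is 29
  Remaining [-14, -15, -22] -> largest is -14
  Remaining [-15, -22] -> largest is -15
  Remaining [-22] -> largest is -22
Collecting the picks in order gives the descending list.
Final answer: [48, 29, -14, -15, -22]


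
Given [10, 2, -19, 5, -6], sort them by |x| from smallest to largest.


Compute absolute values:
  |10| = 10
  |2| = 2
  |-19| = 19
  |5| = 5
  |-6| = 6
Absolute values in increasing order: 2 < 5 < 6 < 10 < 19
Listing the original numbers in that order gives the answer.
Final answer: [2, 5, -6, 10, -19]


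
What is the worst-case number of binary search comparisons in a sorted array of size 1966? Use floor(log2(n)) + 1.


Binary search halves the search space each step.
Maximum comparisons = floor(log2(1966)) + 1
log2(1966) = 10.941
floor(log2(1966)) = 10, so 10 + 1 = 11
Final answer: 11


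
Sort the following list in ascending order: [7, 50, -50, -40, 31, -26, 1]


Original list: [7, 50, -50, -40, 31, -26, 1]
Repeatedly take the smallest remaining element:
  Remaining [7, 50, -50, -40, 31, -26, 1] -> smallest is -50
  Remaining [7, 50, -40, 31, -26, 1] -> smallest is -40
  Remaining [7, 50, 31, -26, 1] -> smallest is -26
  Remaining [7, 50, 31, 1] -> smallest is 1
  Remaining [7, 50, 31] -> smallest is 7
  Remaining [50, 31] -> smallest is 31
  Remaining [50] -> smallest is 50
Collecting the picks in order gives the sorted list.
Final answer: [-50, -40, -26, 1, 7, 31, 50]


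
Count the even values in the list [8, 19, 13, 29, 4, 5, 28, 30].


Check each element:
  8 is even
  19 is odd
  13 is odd
  29 is odd
  4 is even
  5 is odd
  28 is even
  30 is even
Evens: [8, 4, 28, 30]
Count of evens = 4
Final answer: 4


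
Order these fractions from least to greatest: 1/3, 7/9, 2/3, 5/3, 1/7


Convert to decimal for comparison:
  1/3 = 0.3333
  7/9 = 0.7778
  2/3 = 0.6667
  5/3 = 1.6667
  1/7 = 0.1429
Decimals in increasing order: 0.1429 < 0.3333 < 0.6667 < 0.7778 < 1.6667
Writing each back as its fraction gives the sorted order.
Final answer: 1/7, 1/3, 2/3, 7/9, 5/3


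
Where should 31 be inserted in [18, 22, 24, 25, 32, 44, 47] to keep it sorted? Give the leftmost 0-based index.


List is sorted: [18, 22, 24, 25, 32, 44, 47]
We need the leftmost position where 31 can be inserted, i.e. the first index whose element is >= 31 (or the end of the list if none is).
Binary search with low=0, high=7 (0-based indices):
  low=0, high=7, mid=3: a[3]=25 < 31, so low = 4
  low=4, high=7, mid=5: a[5]=44 >= 31, so high = 5
  low=4, high=5, mid=4: a[4]=32 >= 31, so high = 4
Now low = high = 4, so the insertion index is 4.
Final answer: 4


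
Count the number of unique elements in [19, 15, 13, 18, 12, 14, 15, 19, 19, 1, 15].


List all unique values:
Distinct values: [1, 12, 13, 14, 15, 18, 19]
Count = 7
Final answer: 7


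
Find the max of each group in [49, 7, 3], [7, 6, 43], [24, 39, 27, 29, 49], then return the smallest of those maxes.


Find max of each group:
  Group 1: [49, 7, 3] -> max = 49
  Group 2: [7, 6, 43] -> max = 43
  Group 3: [24, 39, 27, 29, 49] -> max = 49
Maxes: [49, 43, 49]
Minimum of maxes = 43
Final answer: 43


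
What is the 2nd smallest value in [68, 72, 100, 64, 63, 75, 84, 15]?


Sort ascending: [15, 63, 64, 68, 72, 75, 84, 100]
The 2nd element (1-indexed) is at index 1.
Value = 63
Final answer: 63


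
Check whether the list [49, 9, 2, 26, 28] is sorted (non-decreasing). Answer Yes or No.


Check consecutive pairs:
  49 <= 9? False
  9 <= 2? False
  2 <= 26? True
  26 <= 28? True
2 consecutive pair(s) are out of order, so the list is not sorted.
Final answer: No


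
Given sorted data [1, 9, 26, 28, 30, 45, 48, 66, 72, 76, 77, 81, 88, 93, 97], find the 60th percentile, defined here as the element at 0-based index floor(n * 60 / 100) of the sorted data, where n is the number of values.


The dataset has n = 15 elements.
Index = floor(15 * 60 / 100) = floor(900 / 100) = floor(9) = 9
Counting from index 0 in the sorted data, the element at index 9 is 76.
Final answer: 76


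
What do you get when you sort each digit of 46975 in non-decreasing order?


The number 46975 has digits: 4, 6, 9, 7, 5
Sorted: 4, 5, 6, 7, 9
Joining the sorted digits gives the result.
Final answer: 45679


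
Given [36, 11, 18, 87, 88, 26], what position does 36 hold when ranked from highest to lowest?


Sort descending: [88, 87, 36, 26, 18, 11]
Find 36 in the sorted list.
36 is at position 3.
Final answer: 3


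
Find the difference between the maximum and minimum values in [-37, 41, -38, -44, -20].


Maximum value: 41
Minimum value: -44
Range = 41 - (-44) = 85
Final answer: 85


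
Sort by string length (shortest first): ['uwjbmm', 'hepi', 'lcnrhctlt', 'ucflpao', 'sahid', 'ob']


Compute lengths:
  'uwjbmm' has length 6
  'hepi' has length 4
  'lcnrhctlt' has length 9
  'ucflpao' has length 7
  'sahid' has length 5
  'ob' has length 2
Lengths in increasing order: 2 < 4 < 5 < 6 < 7 < 9
Listing the words in that order gives the answer.
Final answer: ['ob', 'hepi', 'sahid', 'uwjbmm', 'ucflpao', 'lcnrhctlt']


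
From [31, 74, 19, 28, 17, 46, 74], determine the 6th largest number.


Sort descending: [74, 74, 46, 31, 28, 19, 17]
The 6th element (1-indexed) is at index 5.
Value = 19
Final answer: 19


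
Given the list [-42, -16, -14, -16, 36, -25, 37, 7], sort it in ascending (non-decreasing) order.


Original list: [-42, -16, -14, -16, 36, -25, 37, 7]
Repeatedly take the smallest remaining element:
  Remaining [-42, -16, -14, -16, 36, -25, 37, 7] -> smallest is -42
  Remaining [-16, -14, -16, 36, -25, 37, 7] -> smallest is -25
  Remaining [-16, -14, -16, 36, 37, 7] -> smallest is -16
  Remaining [-14, -16, 36, 37, 7] -> smallest is -16
  Remaining [-14, 36, 37, 7] -> smallest is -14
  Remaining [36, 37, 7] -> smallest is 7
  Remaining [36, 37] -> smallest is 36
  Remaining [37] -> smallest is 37
Collecting the picks in order gives the sorted list.
Final answer: [-42, -25, -16, -16, -14, 7, 36, 37]


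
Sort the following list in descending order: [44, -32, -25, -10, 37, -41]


Original list: [44, -32, -25, -10, 37, -41]
Repeatedly take the largest remaining element:
  Remaining [44, -32, -25, -10, 37, -41] -> largest is 44
  Remaining [-32, -25, -10, 37, -41] -> largest is 37
  Remaining [-32, -25, -10, -41] -> largest is -10
  Remaining [-32, -25, -41] -> largest is -25
  Remaining [-32, -41] -> largest is -32
  Remaining [-41] -> largest is -41
Collecting the picks in order gives the descending list.
Final answer: [44, 37, -10, -25, -32, -41]


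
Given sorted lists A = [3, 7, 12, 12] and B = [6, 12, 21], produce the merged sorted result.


List A: [3, 7, 12, 12]
List B: [6, 12, 21]
Repeatedly compare the front elements and take the smaller:
  3 vs 6 -> take 3
  7 vs 6 -> take 6
  7 vs 12 -> take 7
  12 vs 12 -> take 12
  12 vs 12 -> take 12
  A is exhausted; append the rest of B: [12, 21]
Final answer: [3, 6, 7, 12, 12, 12, 21]


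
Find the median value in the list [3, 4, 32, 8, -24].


First, sort the list: [-24, 3, 4, 8, 32]
The list has 5 elements (odd count).
The middle index is 2 (0-based), and the element there is 4.
Final answer: 4


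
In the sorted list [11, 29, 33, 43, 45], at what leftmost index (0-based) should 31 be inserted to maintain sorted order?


List is sorted: [11, 29, 33, 43, 45]
We need the leftmost position where 31 can be inserted, i.e. the first index whose element is >= 31 (or the end of the list if none is).
Binary search with low=0, high=5 (0-based indices):
  low=0, high=5, mid=2: a[2]=33 >= 31, so high = 2
  low=0, high=2, mid=1: a[1]=29 < 31, so low = 2
Now low = high = 2, so the insertion index is 2.
Final answer: 2


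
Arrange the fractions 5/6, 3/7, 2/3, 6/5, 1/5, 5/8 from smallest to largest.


Convert to decimal for comparison:
  5/6 = 0.8333
  3/7 = 0.4286
  2/3 = 0.6667
  6/5 = 1.2
  1/5 = 0.2
  5/8 = 0.625
Decimals in increasing order: 0.2 < 0.4286 < 0.625 < 0.6667 < 0.8333 < 1.2
Writing each back as its fraction gives the sorted order.
Final answer: 1/5, 3/7, 5/8, 2/3, 5/6, 6/5


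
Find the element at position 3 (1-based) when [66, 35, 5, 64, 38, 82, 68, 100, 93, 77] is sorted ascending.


Sort ascending: [5, 35, 38, 64, 66, 68, 77, 82, 93, 100]
The 3rd element (1-indexed) is at index 2.
Value = 38
Final answer: 38


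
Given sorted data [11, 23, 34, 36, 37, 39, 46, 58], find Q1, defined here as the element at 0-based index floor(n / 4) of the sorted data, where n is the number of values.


The list has n = 8 elements.
Q1 index = floor(8 / 4) = floor(2) = 2
Counting from index 0 in the sorted data, the element at index 2 is 34.
Final answer: 34


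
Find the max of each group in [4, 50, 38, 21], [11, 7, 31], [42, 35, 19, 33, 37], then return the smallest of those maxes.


Find max of each group:
  Group 1: [4, 50, 38, 21] -> max = 50
  Group 2: [11, 7, 31] -> max = 31
  Group 3: [42, 35, 19, 33, 37] -> max = 42
Maxes: [50, 31, 42]
Minimum of maxes = 31
Final answer: 31


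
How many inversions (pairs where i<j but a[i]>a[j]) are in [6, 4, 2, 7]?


For each element, count the later elements that are smaller than it:
  6 (index 0): smaller elements after it = [4, 2] -> 2
  4 (index 1): smaller elements after it = [2] -> 1
  2 (index 2): smaller elements after it = [] -> 0
Total inversions = 2 + 1 + 0 = 3
Final answer: 3


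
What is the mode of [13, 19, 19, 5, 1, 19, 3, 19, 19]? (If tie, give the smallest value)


Count the frequency of each value:
  1 appears 1 time(s)
  3 appears 1 time(s)
  5 appears 1 time(s)
  13 appears 1 time(s)
  19 appears 5 time(s)
Maximum frequency is 5.
Only 19 reaches that frequency, so it is the mode.
Final answer: 19


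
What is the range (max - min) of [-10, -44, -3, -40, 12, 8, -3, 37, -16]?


Maximum value: 37
Minimum value: -44
Range = 37 - (-44) = 81
Final answer: 81


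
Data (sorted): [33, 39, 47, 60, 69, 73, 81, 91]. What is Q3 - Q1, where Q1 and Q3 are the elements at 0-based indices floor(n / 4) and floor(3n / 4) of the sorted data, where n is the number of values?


The data has n = 8 elements.
Q1 index = floor(8 / 4) = floor(2) = 2; Q3 index = floor(3 * 8 / 4) = floor(6) = 6
Q1 = element at index 2 = 47
Q3 = element at index 6 = 81
IQR = 81 - 47 = 34
Final answer: 34


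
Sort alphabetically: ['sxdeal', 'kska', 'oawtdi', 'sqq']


Compare strings character by character (the first differing letter decides):
  'kska' < 'oawtdi' since 'k' < 'o' at position 1
  'oawtdi' < 'sqq' since 'o' < 's' at position 1
  'sqq' < 'sxdeal' since 'q' < 'x' at position 2
Chaining these comparisons gives the alphabetical order.
Final answer: ['kska', 'oawtdi', 'sqq', 'sxdeal']


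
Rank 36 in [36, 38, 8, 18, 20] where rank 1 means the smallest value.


Sort ascending: [8, 18, 20, 36, 38]
Find 36 in the sorted list.
36 is at position 4 (1-indexed).
Final answer: 4


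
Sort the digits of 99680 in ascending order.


The number 99680 has digits: 9, 9, 6, 8, 0
Sorted: 0, 6, 8, 9, 9
Joining the sorted digits gives the result.
Final answer: 06899


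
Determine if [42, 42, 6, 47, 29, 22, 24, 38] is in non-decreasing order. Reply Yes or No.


Check consecutive pairs:
  42 <= 42? True
  42 <= 6? False
  6 <= 47? True
  47 <= 29? False
  29 <= 22? False
  22 <= 24? True
  24 <= 38? True
3 consecutive pair(s) are out of order, so the list is not sorted.
Final answer: No


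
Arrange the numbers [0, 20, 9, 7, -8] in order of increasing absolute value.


Compute absolute values:
  |0| = 0
  |20| = 20
  |9| = 9
  |7| = 7
  |-8| = 8
Absolute values in increasing order: 0 < 7 < 8 < 9 < 20
Listing the original numbers in that order gives the answer.
Final answer: [0, 7, -8, 9, 20]


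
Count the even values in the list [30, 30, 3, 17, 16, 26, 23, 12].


Check each element:
  30 is even
  30 is even
  3 is odd
  17 is odd
  16 is even
  26 is even
  23 is odd
  12 is even
Evens: [30, 30, 16, 26, 12]
Count of evens = 5
Final answer: 5


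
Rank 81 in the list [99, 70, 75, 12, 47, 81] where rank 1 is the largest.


Sort descending: [99, 81, 75, 70, 47, 12]
Find 81 in the sorted list.
81 is at position 2.
Final answer: 2


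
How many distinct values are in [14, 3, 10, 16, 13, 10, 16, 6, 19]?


List all unique values:
Distinct values: [3, 6, 10, 13, 14, 16, 19]
Count = 7
Final answer: 7


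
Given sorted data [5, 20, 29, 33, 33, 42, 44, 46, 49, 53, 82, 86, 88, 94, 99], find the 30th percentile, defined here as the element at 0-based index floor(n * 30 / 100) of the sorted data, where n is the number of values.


The dataset has n = 15 elements.
Index = floor(15 * 30 / 100) = floor(450 / 100) = floor(4.5) = 4
Counting from index 0 in the sorted data, the element at index 4 is 33.
Final answer: 33


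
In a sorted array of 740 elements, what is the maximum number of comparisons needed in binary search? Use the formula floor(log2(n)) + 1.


Binary search halves the search space each step.
Maximum comparisons = floor(log2(740)) + 1
log2(740) = 9.5314
floor(log2(740)) = 9, so 9 + 1 = 10
Final answer: 10


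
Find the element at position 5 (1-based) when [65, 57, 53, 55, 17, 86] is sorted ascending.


Sort ascending: [17, 53, 55, 57, 65, 86]
The 5th element (1-indexed) is at index 4.
Value = 65
Final answer: 65


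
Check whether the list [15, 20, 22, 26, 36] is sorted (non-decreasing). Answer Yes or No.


Check consecutive pairs:
  15 <= 20? True
  20 <= 22? True
  22 <= 26? True
  26 <= 36? True
Every consecutive pair is in order, so the list is non-decreasing.
Final answer: Yes


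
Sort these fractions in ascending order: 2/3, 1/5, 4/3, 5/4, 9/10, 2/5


Convert to decimal for comparison:
  2/3 = 0.6667
  1/5 = 0.2
  4/3 = 1.3333
  5/4 = 1.25
  9/10 = 0.9
  2/5 = 0.4
Decimals in increasing order: 0.2 < 0.4 < 0.6667 < 0.9 < 1.25 < 1.3333
Writing each back as its fraction gives the sorted order.
Final answer: 1/5, 2/5, 2/3, 9/10, 5/4, 4/3


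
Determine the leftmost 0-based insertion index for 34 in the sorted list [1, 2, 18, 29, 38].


List is sorted: [1, 2, 18, 29, 38]
We need the leftmost position where 34 can be inserted, i.e. the first index whose element is >= 34 (or the end of the list if none is).
Binary search with low=0, high=5 (0-based indices):
  low=0, high=5, mid=2: a[2]=18 < 34, so low = 3
  low=3, high=5, mid=4: a[4]=38 >= 34, so high = 4
  low=3, high=4, mid=3: a[3]=29 < 34, so low = 4
Now low = high = 4, so the insertion index is 4.
Final answer: 4


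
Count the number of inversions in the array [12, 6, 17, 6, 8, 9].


For each element, count the later elements that are smaller than it:
  12 (index 0): smaller elements after it = [6, 6, 8, 9] -> 4
  6 (index 1): smaller elements after it = [] -> 0
  17 (index 2): smaller elements after it = [6, 8, 9] -> 3
  6 (index 3): smaller elements after it = [] -> 0
  8 (index 4): smaller elements after it = [] -> 0
Total inversions = 4 + 0 + 3 + 0 + 0 = 7
Final answer: 7


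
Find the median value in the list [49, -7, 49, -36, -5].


First, sort the list: [-36, -7, -5, 49, 49]
The list has 5 elements (odd count).
The middle index is 2 (0-based), and the element there is -5.
Final answer: -5


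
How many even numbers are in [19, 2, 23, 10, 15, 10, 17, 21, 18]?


Check each element:
  19 is odd
  2 is even
  23 is odd
  10 is even
  15 is odd
  10 is even
  17 is odd
  21 is odd
  18 is even
Evens: [2, 10, 10, 18]
Count of evens = 4
Final answer: 4


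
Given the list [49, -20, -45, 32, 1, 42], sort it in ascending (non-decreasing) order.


Original list: [49, -20, -45, 32, 1, 42]
Repeatedly take the smallest remaining element:
  Remaining [49, -20, -45, 32, 1, 42] -> smallest is -45
  Remaining [49, -20, 32, 1, 42] -> smallest is -20
  Remaining [49, 32, 1, 42] -> smallest is 1
  Remaining [49, 32, 42] -> smallest is 32
  Remaining [49, 42] -> smallest is 42
  Remaining [49] -> smallest is 49
Collecting the picks in order gives the sorted list.
Final answer: [-45, -20, 1, 32, 42, 49]


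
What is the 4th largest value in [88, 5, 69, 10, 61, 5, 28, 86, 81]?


Sort descending: [88, 86, 81, 69, 61, 28, 10, 5, 5]
The 4th element (1-indexed) is at index 3.
Value = 69
Final answer: 69


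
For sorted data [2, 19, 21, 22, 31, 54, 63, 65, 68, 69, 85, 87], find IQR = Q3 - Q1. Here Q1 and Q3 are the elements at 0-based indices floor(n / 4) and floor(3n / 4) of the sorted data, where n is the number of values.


The data has n = 12 elements.
Q1 index = floor(12 / 4) = floor(3) = 3; Q3 index = floor(3 * 12 / 4) = floor(9) = 9
Q1 = element at index 3 = 22
Q3 = element at index 9 = 69
IQR = 69 - 22 = 47
Final answer: 47


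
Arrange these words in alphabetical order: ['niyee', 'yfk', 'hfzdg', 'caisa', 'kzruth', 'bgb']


Compare strings character by character (the first differing letter decides):
  'bgb' < 'caisa' since 'b' < 'c' at position 1
  'caisa' < 'hfzdg' since 'c' < 'h' at position 1
  'hfzdg' < 'kzruth' since 'h' < 'k' at position 1
  'kzruth' < 'niyee' since 'k' < 'n' at position 1
  'niyee' < 'yfk' since 'n' < 'y' at position 1
Chaining these comparisons gives the alphabetical order.
Final answer: ['bgb', 'caisa', 'hfzdg', 'kzruth', 'niyee', 'yfk']


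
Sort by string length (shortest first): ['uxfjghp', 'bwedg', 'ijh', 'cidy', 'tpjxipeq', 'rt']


Compute lengths:
  'uxfjghp' has length 7
  'bwedg' has length 5
  'ijh' has length 3
  'cidy' has length 4
  'tpjxipeq' has length 8
  'rt' has length 2
Lengths in increasing order: 2 < 3 < 4 < 5 < 7 < 8
Listing the words in that order gives the answer.
Final answer: ['rt', 'ijh', 'cidy', 'bwedg', 'uxfjghp', 'tpjxipeq']


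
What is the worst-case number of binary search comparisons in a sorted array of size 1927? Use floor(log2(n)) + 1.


Binary search halves the search space each step.
Maximum comparisons = floor(log2(1927)) + 1
log2(1927) = 10.9121
floor(log2(1927)) = 10, so 10 + 1 = 11
Final answer: 11


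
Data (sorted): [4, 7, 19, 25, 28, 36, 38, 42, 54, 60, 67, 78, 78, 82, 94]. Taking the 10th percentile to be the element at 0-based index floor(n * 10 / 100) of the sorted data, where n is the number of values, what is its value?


The dataset has n = 15 elements.
Index = floor(15 * 10 / 100) = floor(150 / 100) = floor(1.5) = 1
Counting from index 0 in the sorted data, the element at index 1 is 7.
Final answer: 7


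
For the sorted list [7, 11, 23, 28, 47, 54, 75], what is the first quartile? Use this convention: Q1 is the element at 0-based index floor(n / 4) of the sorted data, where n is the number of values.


The list has n = 7 elements.
Q1 index = floor(7 / 4) = floor(1.75) = 1
Counting from index 0 in the sorted data, the element at index 1 is 11.
Final answer: 11


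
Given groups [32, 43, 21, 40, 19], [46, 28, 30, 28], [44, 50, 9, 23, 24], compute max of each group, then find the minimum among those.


Find max of each group:
  Group 1: [32, 43, 21, 40, 19] -> max = 43
  Group 2: [46, 28, 30, 28] -> max = 46
  Group 3: [44, 50, 9, 23, 24] -> max = 50
Maxes: [43, 46, 50]
Minimum of maxes = 43
Final answer: 43


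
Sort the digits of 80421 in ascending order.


The number 80421 has digits: 8, 0, 4, 2, 1
Sorted: 0, 1, 2, 4, 8
Joining the sorted digits gives the result.
Final answer: 01248


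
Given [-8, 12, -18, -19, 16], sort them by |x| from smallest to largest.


Compute absolute values:
  |-8| = 8
  |12| = 12
  |-18| = 18
  |-19| = 19
  |16| = 16
Absolute values in increasing order: 8 < 12 < 16 < 18 < 19
Listing the original numbers in that order gives the answer.
Final answer: [-8, 12, 16, -18, -19]


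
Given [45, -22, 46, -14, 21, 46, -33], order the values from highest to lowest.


Original list: [45, -22, 46, -14, 21, 46, -33]
Repeatedly take the largest remaining element:
  Remaining [45, -22, 46, -14, 21, 46, -33] -> largest is 46
  Remaining [45, -22, -14, 21, 46, -33] -> largest is 46
  Remaining [45, -22, -14, 21, -33] -> largest is 45
  Remaining [-22, -14, 21, -33] -> largest is 21
  Remaining [-22, -14, -33] -> largest is -14
  Remaining [-22, -33] -> largest is -22
  Remaining [-33] -> largest is -33
Collecting the picks in order gives the descending list.
Final answer: [46, 46, 45, 21, -14, -22, -33]


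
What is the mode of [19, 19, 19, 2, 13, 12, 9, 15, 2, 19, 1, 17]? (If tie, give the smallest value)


Count the frequency of each value:
  1 appears 1 time(s)
  2 appears 2 time(s)
  9 appears 1 time(s)
  12 appears 1 time(s)
  13 appears 1 time(s)
  15 appears 1 time(s)
  17 appears 1 time(s)
  19 appears 4 time(s)
Maximum frequency is 4.
Only 19 reaches that frequency, so it is the mode.
Final answer: 19


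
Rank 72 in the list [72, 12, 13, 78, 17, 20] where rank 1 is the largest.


Sort descending: [78, 72, 20, 17, 13, 12]
Find 72 in the sorted list.
72 is at position 2.
Final answer: 2


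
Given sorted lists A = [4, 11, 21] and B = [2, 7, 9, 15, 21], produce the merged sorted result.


List A: [4, 11, 21]
List B: [2, 7, 9, 15, 21]
Repeatedly compare the front elements and take the smaller:
  4 vs 2 -> take 2
  4 vs 7 -> take 4
  11 vs 7 -> take 7
  11 vs 9 -> take 9
  11 vs 15 -> take 11
  21 vs 15 -> take 15
  21 vs 21 -> take 21
  A is exhausted; append the rest of B: [21]
Final answer: [2, 4, 7, 9, 11, 15, 21, 21]


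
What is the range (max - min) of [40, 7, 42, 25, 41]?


Maximum value: 42
Minimum value: 7
Range = 42 - 7 = 35
Final answer: 35


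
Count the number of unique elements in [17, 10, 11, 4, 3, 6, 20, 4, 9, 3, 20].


List all unique values:
Distinct values: [3, 4, 6, 9, 10, 11, 17, 20]
Count = 8
Final answer: 8


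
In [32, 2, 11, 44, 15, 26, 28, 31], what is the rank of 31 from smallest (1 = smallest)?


Sort ascending: [2, 11, 15, 26, 28, 31, 32, 44]
Find 31 in the sorted list.
31 is at position 6 (1-indexed).
Final answer: 6


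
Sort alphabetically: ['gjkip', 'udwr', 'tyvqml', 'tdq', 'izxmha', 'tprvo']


Compare strings character by character (the first differing letter decides):
  'gjkip' < 'izxmha' since 'g' < 'i' at position 1
  'izxmha' < 'tdq' since 'i' < 't' at position 1
  'tdq' < 'tprvo' since 'd' < 'p' at position 2
  'tprvo' < 'tyvqml' since 'p' < 'y' at position 2
  'tyvqml' < 'udwr' since 't' < 'u' at position 1
Chaining these comparisons gives the alphabetical order.
Final answer: ['gjkip', 'izxmha', 'tdq', 'tprvo', 'tyvqml', 'udwr']


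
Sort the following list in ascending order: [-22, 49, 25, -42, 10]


Original list: [-22, 49, 25, -42, 10]
Repeatedly take the smallest remaining element:
  Remaining [-22, 49, 25, -42, 10] -> smallest is -42
  Remaining [-22, 49, 25, 10] -> smallest is -22
  Remaining [49, 25, 10] -> smallest is 10
  Remaining [49, 25] -> smallest is 25
  Remaining [49] -> smallest is 49
Collecting the picks in order gives the sorted list.
Final answer: [-42, -22, 10, 25, 49]


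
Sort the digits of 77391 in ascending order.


The number 77391 has digits: 7, 7, 3, 9, 1
Sorted: 1, 3, 7, 7, 9
Joining the sorted digits gives the result.
Final answer: 13779


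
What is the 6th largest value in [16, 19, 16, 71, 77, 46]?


Sort descending: [77, 71, 46, 19, 16, 16]
The 6th element (1-indexed) is at index 5.
Value = 16
Final answer: 16


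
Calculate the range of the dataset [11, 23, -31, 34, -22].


Maximum value: 34
Minimum value: -31
Range = 34 - (-31) = 65
Final answer: 65


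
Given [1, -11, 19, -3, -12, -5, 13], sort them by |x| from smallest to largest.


Compute absolute values:
  |1| = 1
  |-11| = 11
  |19| = 19
  |-3| = 3
  |-12| = 12
  |-5| = 5
  |13| = 13
Absolute values in increasing order: 1 < 3 < 5 < 11 < 12 < 13 < 19
Listing the original numbers in that order gives the answer.
Final answer: [1, -3, -5, -11, -12, 13, 19]


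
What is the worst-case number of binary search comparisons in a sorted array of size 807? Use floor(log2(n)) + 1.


Binary search halves the search space each step.
Maximum comparisons = floor(log2(807)) + 1
log2(807) = 9.6564
floor(log2(807)) = 9, so 9 + 1 = 10
Final answer: 10


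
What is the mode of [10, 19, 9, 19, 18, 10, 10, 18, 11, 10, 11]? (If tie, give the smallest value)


Count the frequency of each value:
  9 appears 1 time(s)
  10 appears 4 time(s)
  11 appears 2 time(s)
  18 appears 2 time(s)
  19 appears 2 time(s)
Maximum frequency is 4.
Only 10 reaches that frequency, so it is the mode.
Final answer: 10


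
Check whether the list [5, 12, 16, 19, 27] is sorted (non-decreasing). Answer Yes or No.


Check consecutive pairs:
  5 <= 12? True
  12 <= 16? True
  16 <= 19? True
  19 <= 27? True
Every consecutive pair is in order, so the list is non-decreasing.
Final answer: Yes


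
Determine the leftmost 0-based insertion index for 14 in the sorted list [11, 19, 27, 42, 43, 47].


List is sorted: [11, 19, 27, 42, 43, 47]
We need the leftmost position where 14 can be inserted, i.e. the first index whose element is >= 14 (or the end of the list if none is).
Binary search with low=0, high=6 (0-based indices):
  low=0, high=6, mid=3: a[3]=42 >= 14, so high = 3
  low=0, high=3, mid=1: a[1]=19 >= 14, so high = 1
  low=0, high=1, mid=0: a[0]=11 < 14, so low = 1
Now low = high = 1, so the insertion index is 1.
Final answer: 1


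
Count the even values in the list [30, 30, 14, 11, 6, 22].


Check each element:
  30 is even
  30 is even
  14 is even
  11 is odd
  6 is even
  22 is even
Evens: [30, 30, 14, 6, 22]
Count of evens = 5
Final answer: 5


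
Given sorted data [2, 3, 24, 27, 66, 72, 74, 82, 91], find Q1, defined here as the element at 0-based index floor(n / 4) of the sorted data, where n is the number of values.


The list has n = 9 elements.
Q1 index = floor(9 / 4) = floor(2.25) = 2
Counting from index 0 in the sorted data, the element at index 2 is 24.
Final answer: 24


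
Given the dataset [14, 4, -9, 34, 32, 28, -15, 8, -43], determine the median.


First, sort the list: [-43, -15, -9, 4, 8, 14, 28, 32, 34]
The list has 9 elements (odd count).
The middle index is 4 (0-based), and the element there is 8.
Final answer: 8


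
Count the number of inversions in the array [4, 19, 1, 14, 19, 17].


For each element, count the later elements that are smaller than it:
  4 (index 0): smaller elements after it = [1] -> 1
  19 (index 1): smaller elements after it = [1, 14, 17] -> 3
  1 (index 2): smaller elements after it = [] -> 0
  14 (index 3): smaller elements after it = [] -> 0
  19 (index 4): smaller elements after it = [17] -> 1
Total inversions = 1 + 3 + 0 + 0 + 1 = 5
Final answer: 5


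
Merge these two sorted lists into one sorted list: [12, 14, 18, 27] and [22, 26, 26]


List A: [12, 14, 18, 27]
List B: [22, 26, 26]
Repeatedly compare the front elements and take the smaller:
  12 vs 22 -> take 12
  14 vs 22 -> take 14
  18 vs 22 -> take 18
  27 vs 22 -> take 22
  27 vs 26 -> take 26
  27 vs 26 -> take 26
  B is exhausted; append the rest of A: [27]
Final answer: [12, 14, 18, 22, 26, 26, 27]


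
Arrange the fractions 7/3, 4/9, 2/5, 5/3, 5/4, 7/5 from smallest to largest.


Convert to decimal for comparison:
  7/3 = 2.3333
  4/9 = 0.4444
  2/5 = 0.4
  5/3 = 1.6667
  5/4 = 1.25
  7/5 = 1.4
Decimals in increasing order: 0.4 < 0.4444 < 1.25 < 1.4 < 1.6667 < 2.3333
Writing each back as its fraction gives the sorted order.
Final answer: 2/5, 4/9, 5/4, 7/5, 5/3, 7/3


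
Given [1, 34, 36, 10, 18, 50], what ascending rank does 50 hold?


Sort ascending: [1, 10, 18, 34, 36, 50]
Find 50 in the sorted list.
50 is at position 6 (1-indexed).
Final answer: 6


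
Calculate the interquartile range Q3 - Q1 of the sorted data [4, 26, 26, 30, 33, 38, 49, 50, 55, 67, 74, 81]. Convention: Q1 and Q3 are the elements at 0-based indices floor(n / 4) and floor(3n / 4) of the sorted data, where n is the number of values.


The data has n = 12 elements.
Q1 index = floor(12 / 4) = floor(3) = 3; Q3 index = floor(3 * 12 / 4) = floor(9) = 9
Q1 = element at index 3 = 30
Q3 = element at index 9 = 67
IQR = 67 - 30 = 37
Final answer: 37


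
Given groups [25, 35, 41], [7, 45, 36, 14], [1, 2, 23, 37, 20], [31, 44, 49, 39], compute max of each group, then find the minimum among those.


Find max of each group:
  Group 1: [25, 35, 41] -> max = 41
  Group 2: [7, 45, 36, 14] -> max = 45
  Group 3: [1, 2, 23, 37, 20] -> max = 37
  Group 4: [31, 44, 49, 39] -> max = 49
Maxes: [41, 45, 37, 49]
Minimum of maxes = 37
Final answer: 37


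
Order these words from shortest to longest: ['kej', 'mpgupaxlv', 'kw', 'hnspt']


Compute lengths:
  'kej' has length 3
  'mpgupaxlv' has length 9
  'kw' has length 2
  'hnspt' has length 5
Lengths in increasing order: 2 < 3 < 5 < 9
Listing the words in that order gives the answer.
Final answer: ['kw', 'kej', 'hnspt', 'mpgupaxlv']


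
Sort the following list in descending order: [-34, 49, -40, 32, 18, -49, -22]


Original list: [-34, 49, -40, 32, 18, -49, -22]
Repeatedly take the largest remaining element:
  Remaining [-34, 49, -40, 32, 18, -49, -22] -> largest is 49
  Remaining [-34, -40, 32, 18, -49, -22] -> largest is 32
  Remaining [-34, -40, 18, -49, -22] -> largest is 18
  Remaining [-34, -40, -49, -22] -> largest is -22
  Remaining [-34, -40, -49] -> largest is -34
  Remaining [-40, -49] -> largest is -40
  Remaining [-49] -> largest is -49
Collecting the picks in order gives the descending list.
Final answer: [49, 32, 18, -22, -34, -40, -49]


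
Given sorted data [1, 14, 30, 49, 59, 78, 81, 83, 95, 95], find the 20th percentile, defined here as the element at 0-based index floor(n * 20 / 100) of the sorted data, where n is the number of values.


The dataset has n = 10 elements.
Index = floor(10 * 20 / 100) = floor(200 / 100) = floor(2) = 2
Counting from index 0 in the sorted data, the element at index 2 is 30.
Final answer: 30


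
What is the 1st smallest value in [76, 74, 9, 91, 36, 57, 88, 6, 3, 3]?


Sort ascending: [3, 3, 6, 9, 36, 57, 74, 76, 88, 91]
The 1st element (1-indexed) is at index 0.
Value = 3
Final answer: 3


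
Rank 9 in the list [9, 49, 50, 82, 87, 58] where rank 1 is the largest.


Sort descending: [87, 82, 58, 50, 49, 9]
Find 9 in the sorted list.
9 is at position 6.
Final answer: 6


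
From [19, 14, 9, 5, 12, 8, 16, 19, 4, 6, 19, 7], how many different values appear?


List all unique values:
Distinct values: [4, 5, 6, 7, 8, 9, 12, 14, 16, 19]
Count = 10
Final answer: 10


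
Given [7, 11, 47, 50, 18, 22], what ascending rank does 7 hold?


Sort ascending: [7, 11, 18, 22, 47, 50]
Find 7 in the sorted list.
7 is at position 1 (1-indexed).
Final answer: 1


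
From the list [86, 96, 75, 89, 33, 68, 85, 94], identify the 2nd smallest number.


Sort ascending: [33, 68, 75, 85, 86, 89, 94, 96]
The 2nd element (1-indexed) is at index 1.
Value = 68
Final answer: 68


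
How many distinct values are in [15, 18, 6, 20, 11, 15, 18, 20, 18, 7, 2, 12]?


List all unique values:
Distinct values: [2, 6, 7, 11, 12, 15, 18, 20]
Count = 8
Final answer: 8


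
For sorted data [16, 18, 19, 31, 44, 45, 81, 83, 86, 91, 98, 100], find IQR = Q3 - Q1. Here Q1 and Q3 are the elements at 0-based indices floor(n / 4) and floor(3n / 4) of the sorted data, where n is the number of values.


The data has n = 12 elements.
Q1 index = floor(12 / 4) = floor(3) = 3; Q3 index = floor(3 * 12 / 4) = floor(9) = 9
Q1 = element at index 3 = 31
Q3 = element at index 9 = 91
IQR = 91 - 31 = 60
Final answer: 60


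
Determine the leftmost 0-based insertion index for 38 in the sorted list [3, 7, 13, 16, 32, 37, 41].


List is sorted: [3, 7, 13, 16, 32, 37, 41]
We need the leftmost position where 38 can be inserted, i.e. the first index whose element is >= 38 (or the end of the list if none is).
Binary search with low=0, high=7 (0-based indices):
  low=0, high=7, mid=3: a[3]=16 < 38, so low = 4
  low=4, high=7, mid=5: a[5]=37 < 38, so low = 6
  low=6, high=7, mid=6: a[6]=41 >= 38, so high = 6
Now low = high = 6, so the insertion index is 6.
Final answer: 6


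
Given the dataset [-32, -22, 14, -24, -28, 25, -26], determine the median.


First, sort the list: [-32, -28, -26, -24, -22, 14, 25]
The list has 7 elements (odd count).
The middle index is 3 (0-based), and the element there is -24.
Final answer: -24


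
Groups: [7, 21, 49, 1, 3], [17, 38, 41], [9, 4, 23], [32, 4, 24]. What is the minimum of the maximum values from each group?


Find max of each group:
  Group 1: [7, 21, 49, 1, 3] -> max = 49
  Group 2: [17, 38, 41] -> max = 41
  Group 3: [9, 4, 23] -> max = 23
  Group 4: [32, 4, 24] -> max = 32
Maxes: [49, 41, 23, 32]
Minimum of maxes = 23
Final answer: 23


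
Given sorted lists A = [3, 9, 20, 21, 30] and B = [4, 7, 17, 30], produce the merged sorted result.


List A: [3, 9, 20, 21, 30]
List B: [4, 7, 17, 30]
Repeatedly compare the front elements and take the smaller:
  3 vs 4 -> take 3
  9 vs 4 -> take 4
  9 vs 7 -> take 7
  9 vs 17 -> take 9
  20 vs 17 -> take 17
  20 vs 30 -> take 20
  21 vs 30 -> take 21
  30 vs 30 -> take 30
  A is exhausted; append the rest of B: [30]
Final answer: [3, 4, 7, 9, 17, 20, 21, 30, 30]


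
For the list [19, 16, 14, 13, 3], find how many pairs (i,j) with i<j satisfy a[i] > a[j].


For each element, count the later elements that are smaller than it:
  19 (index 0): smaller elements after it = [16, 14, 13, 3] -> 4
  16 (index 1): smaller elements after it = [14, 13, 3] -> 3
  14 (index 2): smaller elements after it = [13, 3] -> 2
  13 (index 3): smaller elements after it = [3] -> 1
Total inversions = 4 + 3 + 2 + 1 = 10
Final answer: 10


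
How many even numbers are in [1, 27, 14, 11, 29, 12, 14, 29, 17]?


Check each element:
  1 is odd
  27 is odd
  14 is even
  11 is odd
  29 is odd
  12 is even
  14 is even
  29 is odd
  17 is odd
Evens: [14, 12, 14]
Count of evens = 3
Final answer: 3


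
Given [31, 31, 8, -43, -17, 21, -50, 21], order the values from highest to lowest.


Original list: [31, 31, 8, -43, -17, 21, -50, 21]
Repeatedly take the largest remaining element:
  Remaining [31, 31, 8, -43, -17, 21, -50, 21] -> largest is 31
  Remaining [31, 8, -43, -17, 21, -50, 21] -> largest is 31
  Remaining [8, -43, -17, 21, -50, 21] -> largest is 21
  Remaining [8, -43, -17, -50, 21] -> largest is 21
  Remaining [8, -43, -17, -50] -> largest is 8
  Remaining [-43, -17, -50] -> largest is -17
  Remaining [-43, -50] -> largest is -43
  Remaining [-50] -> largest is -50
Collecting the picks in order gives the descending list.
Final answer: [31, 31, 21, 21, 8, -17, -43, -50]


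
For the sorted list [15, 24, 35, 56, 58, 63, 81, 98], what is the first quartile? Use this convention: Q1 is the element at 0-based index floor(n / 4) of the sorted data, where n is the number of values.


The list has n = 8 elements.
Q1 index = floor(8 / 4) = floor(2) = 2
Counting from index 0 in the sorted data, the element at index 2 is 35.
Final answer: 35


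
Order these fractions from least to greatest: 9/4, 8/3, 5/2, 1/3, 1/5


Convert to decimal for comparison:
  9/4 = 2.25
  8/3 = 2.6667
  5/2 = 2.5
  1/3 = 0.3333
  1/5 = 0.2
Decimals in increasing order: 0.2 < 0.3333 < 2.25 < 2.5 < 2.6667
Writing each back as its fraction gives the sorted order.
Final answer: 1/5, 1/3, 9/4, 5/2, 8/3


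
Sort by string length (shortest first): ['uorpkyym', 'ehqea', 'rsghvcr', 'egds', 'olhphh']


Compute lengths:
  'uorpkyym' has length 8
  'ehqea' has length 5
  'rsghvcr' has length 7
  'egds' has length 4
  'olhphh' has length 6
Lengths in increasing order: 4 < 5 < 6 < 7 < 8
Listing the words in that order gives the answer.
Final answer: ['egds', 'ehqea', 'olhphh', 'rsghvcr', 'uorpkyym']


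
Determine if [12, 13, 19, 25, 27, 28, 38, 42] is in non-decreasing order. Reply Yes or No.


Check consecutive pairs:
  12 <= 13? True
  13 <= 19? True
  19 <= 25? True
  25 <= 27? True
  27 <= 28? True
  28 <= 38? True
  38 <= 42? True
Every consecutive pair is in order, so the list is non-decreasing.
Final answer: Yes


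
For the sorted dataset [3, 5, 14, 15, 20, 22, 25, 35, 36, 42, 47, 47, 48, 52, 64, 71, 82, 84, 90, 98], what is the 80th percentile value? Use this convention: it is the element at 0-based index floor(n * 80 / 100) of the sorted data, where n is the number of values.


The dataset has n = 20 elements.
Index = floor(20 * 80 / 100) = floor(1600 / 100) = floor(16) = 16
Counting from index 0 in the sorted data, the element at index 16 is 82.
Final answer: 82


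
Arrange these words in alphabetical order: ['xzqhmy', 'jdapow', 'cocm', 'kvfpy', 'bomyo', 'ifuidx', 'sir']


Compare strings character by character (the first differing letter decides):
  'bomyo' < 'cocm' since 'b' < 'c' at position 1
  'cocm' < 'ifuidx' since 'c' < 'i' at position 1
  'ifuidx' < 'jdapow' since 'i' < 'j' at position 1
  'jdapow' < 'kvfpy' since 'j' < 'k' at position 1
  'kvfpy' < 'sir' since 'k' < 's' at position 1
  'sir' < 'xzqhmy' since 's' < 'x' at position 1
Chaining these comparisons gives the alphabetical order.
Final answer: ['bomyo', 'cocm', 'ifuidx', 'jdapow', 'kvfpy', 'sir', 'xzqhmy']


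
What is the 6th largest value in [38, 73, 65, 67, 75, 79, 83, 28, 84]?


Sort descending: [84, 83, 79, 75, 73, 67, 65, 38, 28]
The 6th element (1-indexed) is at index 5.
Value = 67
Final answer: 67


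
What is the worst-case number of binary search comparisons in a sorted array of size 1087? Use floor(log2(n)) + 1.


Binary search halves the search space each step.
Maximum comparisons = floor(log2(1087)) + 1
log2(1087) = 10.0861
floor(log2(1087)) = 10, so 10 + 1 = 11
Final answer: 11


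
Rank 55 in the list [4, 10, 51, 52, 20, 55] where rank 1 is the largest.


Sort descending: [55, 52, 51, 20, 10, 4]
Find 55 in the sorted list.
55 is at position 1.
Final answer: 1


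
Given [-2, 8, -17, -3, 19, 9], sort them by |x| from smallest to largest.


Compute absolute values:
  |-2| = 2
  |8| = 8
  |-17| = 17
  |-3| = 3
  |19| = 19
  |9| = 9
Absolute values in increasing order: 2 < 3 < 8 < 9 < 17 < 19
Listing the original numbers in that order gives the answer.
Final answer: [-2, -3, 8, 9, -17, 19]


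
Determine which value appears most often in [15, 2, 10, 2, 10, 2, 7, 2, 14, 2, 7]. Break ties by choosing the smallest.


Count the frequency of each value:
  2 appears 5 time(s)
  7 appears 2 time(s)
  10 appears 2 time(s)
  14 appears 1 time(s)
  15 appears 1 time(s)
Maximum frequency is 5.
Only 2 reaches that frequency, so it is the mode.
Final answer: 2


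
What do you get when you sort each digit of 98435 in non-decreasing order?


The number 98435 has digits: 9, 8, 4, 3, 5
Sorted: 3, 4, 5, 8, 9
Joining the sorted digits gives the result.
Final answer: 34589


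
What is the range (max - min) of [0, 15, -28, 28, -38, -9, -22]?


Maximum value: 28
Minimum value: -38
Range = 28 - (-38) = 66
Final answer: 66


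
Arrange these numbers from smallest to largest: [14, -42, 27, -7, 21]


Original list: [14, -42, 27, -7, 21]
Repeatedly take the smallest remaining element:
  Remaining [14, -42, 27, -7, 21] -> smallest is -42
  Remaining [14, 27, -7, 21] -> smallest is -7
  Remaining [14, 27, 21] -> smallest is 14
  Remaining [27, 21] -> smallest is 21
  Remaining [27] -> smallest is 27
Collecting the picks in order gives the sorted list.
Final answer: [-42, -7, 14, 21, 27]


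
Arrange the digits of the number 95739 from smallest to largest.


The number 95739 has digits: 9, 5, 7, 3, 9
Sorted: 3, 5, 7, 9, 9
Joining the sorted digits gives the result.
Final answer: 35799
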